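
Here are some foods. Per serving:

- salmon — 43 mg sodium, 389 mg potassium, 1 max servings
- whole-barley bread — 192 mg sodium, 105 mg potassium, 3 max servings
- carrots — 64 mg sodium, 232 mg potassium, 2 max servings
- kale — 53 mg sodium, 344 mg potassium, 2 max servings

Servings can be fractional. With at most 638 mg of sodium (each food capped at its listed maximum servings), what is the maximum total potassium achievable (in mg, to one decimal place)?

1738.4 mg

Potassium per mg sodium: salmon 9.047, kale 6.491, carrots 3.625, whole-barley bread 0.5469.
Take 1 serving of salmon: uses 43 mg sodium, +389.0 mg potassium (running total 389.0 mg).
Take 2 servings of kale: uses 106 mg sodium, +688.0 mg potassium (running total 1077.0 mg).
Take 2 servings of carrots: uses 128 mg sodium, +464.0 mg potassium (running total 1541.0 mg).
Take 1.88 servings of whole-barley bread: uses 361 mg sodium, +197.4 mg potassium (running total 1738.4 mg).
Filling greedily by potassium-per-mg sodium is optimal for one linear limit, giving 1738.4 mg.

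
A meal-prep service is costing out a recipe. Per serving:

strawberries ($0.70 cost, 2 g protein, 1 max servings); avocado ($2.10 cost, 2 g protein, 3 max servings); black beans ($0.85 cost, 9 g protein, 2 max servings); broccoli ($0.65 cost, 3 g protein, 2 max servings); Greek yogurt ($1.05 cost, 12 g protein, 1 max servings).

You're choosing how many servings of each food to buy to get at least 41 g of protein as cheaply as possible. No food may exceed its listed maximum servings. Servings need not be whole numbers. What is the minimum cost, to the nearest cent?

Cost per g of protein: Greek yogurt $0.0875, black beans $0.0944, broccoli $0.2167, strawberries $0.3500, avocado $1.0500.
Take 1 serving of Greek yogurt: +12.0 g protein for $1.05 (total $1.05, still need 29.0 g).
Take 2 servings of black beans: +18.0 g protein for $1.70 (total $2.75, still need 11.0 g).
Take 2 servings of broccoli: +6.0 g protein for $1.30 (total $4.05, still need 5.0 g).
Take 1 serving of strawberries: +2.0 g protein for $0.70 (total $4.75, still need 3.0 g).
Take 1.5 servings of avocado: +3.0 g protein for $3.15 (total $7.90, still need 0.0 g).
Filling from the cheapest source first is optimal under one linear minimum: $7.90.

$7.90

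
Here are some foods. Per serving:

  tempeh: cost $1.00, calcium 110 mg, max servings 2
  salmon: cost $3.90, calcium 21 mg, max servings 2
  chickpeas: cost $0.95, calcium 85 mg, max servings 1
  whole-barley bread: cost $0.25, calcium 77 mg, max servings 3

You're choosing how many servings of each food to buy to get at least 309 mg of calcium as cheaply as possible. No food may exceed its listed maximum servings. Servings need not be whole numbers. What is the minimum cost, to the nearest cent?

Cost per mg of calcium: whole-barley bread $0.0032, tempeh $0.0091, chickpeas $0.0112, salmon $0.1857.
Take 3 servings of whole-barley bread: +231.0 mg calcium for $0.75 (total $0.75, still need 78.0 mg).
Take 0.7091 servings of tempeh: +78.0 mg calcium for $0.71 (total $1.46, still need 0.0 mg).
Filling from the cheapest source first is optimal under one linear minimum: $1.46.

$1.46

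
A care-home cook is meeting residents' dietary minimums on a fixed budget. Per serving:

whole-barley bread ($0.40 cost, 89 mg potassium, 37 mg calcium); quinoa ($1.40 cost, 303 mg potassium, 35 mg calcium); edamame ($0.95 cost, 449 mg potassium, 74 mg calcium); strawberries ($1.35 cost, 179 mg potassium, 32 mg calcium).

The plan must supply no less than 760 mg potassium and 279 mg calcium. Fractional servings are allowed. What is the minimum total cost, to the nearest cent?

whole-barley bread only: max(760/89, 279/37) = 8.539 servings → $3.42.
quinoa only: max(760/303, 279/35) = 7.971 servings → $11.16.
edamame only: max(760/449, 279/74) = 3.77 servings → $3.58.
strawberries only: max(760/179, 279/32) = 8.719 servings → $11.77.
whole-barley bread + quinoa with both tight: 7.156 servings and 0.4062 servings → $3.43.
whole-barley bread + edamame with both tight: 6.885 servings and 0.328 servings → $3.07.
whole-barley bread + strawberries with both tight: 6.787 servings and 0.8713 servings → $3.89.
quinoa + edamame: the both-tight solution has a negative serving — not a feasible corner.
quinoa + strawberries: the both-tight solution has a negative serving — not a feasible corner.
edamame + strawberries with both targets exact would need a negative amount; discard.
Cheapest feasible corner: $3.07.

$3.07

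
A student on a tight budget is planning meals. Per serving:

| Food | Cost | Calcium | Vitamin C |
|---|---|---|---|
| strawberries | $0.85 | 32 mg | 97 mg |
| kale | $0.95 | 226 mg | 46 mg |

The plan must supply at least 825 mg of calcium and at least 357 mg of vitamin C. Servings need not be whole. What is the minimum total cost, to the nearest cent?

With two linear requirements the optimum uses one or two foods; enumerate the corners.
strawberries only: max(825/32, 357/97) = 25.78 servings → $21.91.
kale only: max(825/226, 357/46) = 7.761 servings → $7.37.
strawberries + kale with both tight: 2.09 servings and 3.355 servings → $4.96.
So the least-cost plan costs $4.96.

$4.96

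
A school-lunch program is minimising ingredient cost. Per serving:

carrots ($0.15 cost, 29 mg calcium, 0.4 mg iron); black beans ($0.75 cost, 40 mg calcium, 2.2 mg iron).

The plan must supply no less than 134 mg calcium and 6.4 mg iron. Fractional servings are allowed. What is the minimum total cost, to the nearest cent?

$2.19

For a min-cost LP with two ≥-constraints, a basic feasible solution has at most two positive variables.
carrots only: max(134/29, 6.4/0.4) = 16 servings → $2.40.
black beans only: max(134/40, 6.4/2.2) = 3.35 servings → $2.51.
carrots + black beans with both tight: 0.8117 servings and 2.762 servings → $2.19.
The minimum over all feasible corners is $2.19.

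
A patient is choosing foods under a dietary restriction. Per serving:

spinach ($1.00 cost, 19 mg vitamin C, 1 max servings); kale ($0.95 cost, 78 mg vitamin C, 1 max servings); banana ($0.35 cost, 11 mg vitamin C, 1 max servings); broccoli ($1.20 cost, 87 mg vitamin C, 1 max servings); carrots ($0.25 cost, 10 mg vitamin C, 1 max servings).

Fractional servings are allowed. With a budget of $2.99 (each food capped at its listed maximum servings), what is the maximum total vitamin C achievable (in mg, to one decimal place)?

190.6 mg

Vitamin C per dollar: kale 82.11, broccoli 72.5, carrots 40, banana 31.43, spinach 19.
Take 1 serving of kale: spends $0.95, +78.0 mg vitamin C (running total 78.0 mg).
Take 1 serving of broccoli: spends $1.20, +87.0 mg vitamin C (running total 165.0 mg).
Take 1 serving of carrots: spends $0.25, +10.0 mg vitamin C (running total 175.0 mg).
Take 1 serving of banana: spends $0.35, +11.0 mg vitamin C (running total 186.0 mg).
Take 0.24 servings of spinach: spends $0.24, +4.6 mg vitamin C (running total 190.6 mg).
Filling greedily by vitamin C-per-dollar is optimal for one linear limit, giving 190.6 mg.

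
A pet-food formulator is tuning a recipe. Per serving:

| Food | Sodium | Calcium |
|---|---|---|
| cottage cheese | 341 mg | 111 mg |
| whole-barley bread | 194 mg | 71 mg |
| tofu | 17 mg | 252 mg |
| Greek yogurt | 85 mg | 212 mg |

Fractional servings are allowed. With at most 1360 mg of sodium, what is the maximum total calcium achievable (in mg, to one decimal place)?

20160.0 mg

Calcium per mg sodium: tofu 14.82, Greek yogurt 2.494, whole-barley bread 0.366, cottage cheese 0.3255.
With no serving limits, spend the whole sodium allowance on tofu: 1360 mg / 17 mg × 252 mg = 20160.0 mg.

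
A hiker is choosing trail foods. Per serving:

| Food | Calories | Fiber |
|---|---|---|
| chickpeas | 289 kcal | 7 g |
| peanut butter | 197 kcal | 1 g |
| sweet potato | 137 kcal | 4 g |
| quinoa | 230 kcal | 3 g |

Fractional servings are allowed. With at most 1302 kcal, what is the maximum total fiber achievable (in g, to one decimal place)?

Fiber per kcal: sweet potato 0.0292, chickpeas 0.02422, quinoa 0.01304, peanut butter 0.005076.
With no serving limits, spend the whole calories allowance on sweet potato: 1302 kcal / 137 kcal × 4 g = 38.0 g.

38.0 g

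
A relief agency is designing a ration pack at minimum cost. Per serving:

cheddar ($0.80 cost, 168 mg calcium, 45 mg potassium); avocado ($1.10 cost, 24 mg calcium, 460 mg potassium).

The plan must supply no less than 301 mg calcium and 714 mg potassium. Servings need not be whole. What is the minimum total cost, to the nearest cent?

A basic optimal solution has at most two foods positive. Try each food alone and each pair with both targets met exactly.
cheddar only: max(301/168, 714/45) = 15.87 servings → $12.69.
avocado only: max(301/24, 714/460) = 12.54 servings → $13.80.
cheddar + avocado with both tight: 1.592 servings and 1.396 servings → $2.81.
The minimum over all feasible corners is $2.81.

$2.81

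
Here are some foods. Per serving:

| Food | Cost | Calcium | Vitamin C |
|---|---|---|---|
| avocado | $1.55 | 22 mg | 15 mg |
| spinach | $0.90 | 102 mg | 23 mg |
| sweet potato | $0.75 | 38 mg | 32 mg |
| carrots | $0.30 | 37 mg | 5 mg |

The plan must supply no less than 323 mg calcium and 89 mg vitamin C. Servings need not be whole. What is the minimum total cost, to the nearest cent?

$3.14

Two binding constraints pin down two serving amounts, so the optimal mix uses at most two foods. The candidates are each food alone (scaled to the tighter of calcium/vitamin C) and each pair with both constraints tight.
avocado only: max(323/22, 89/15) = 14.68 servings → $22.76.
spinach only: max(323/102, 89/23) = 3.87 servings → $3.48.
sweet potato only: max(323/38, 89/32) = 8.5 servings → $6.38.
carrots only: max(323/37, 89/5) = 17.8 servings → $5.34.
avocado + spinach with both tight: 1.61 servings and 2.819 servings → $5.03.
avocado + sweet potato with both targets exact would need a negative amount; discard.
avocado + carrots with both tight: 3.771 servings and 6.488 servings → $7.79.
spinach + sweet potato with both tight: 2.91 servings and 0.69 servings → $3.14.
spinach + carrots: intersection lies outside the first quadrant.
sweet potato + carrots with both tight: 1.688 servings and 6.996 servings → $3.36.
So the least-cost plan costs $3.14.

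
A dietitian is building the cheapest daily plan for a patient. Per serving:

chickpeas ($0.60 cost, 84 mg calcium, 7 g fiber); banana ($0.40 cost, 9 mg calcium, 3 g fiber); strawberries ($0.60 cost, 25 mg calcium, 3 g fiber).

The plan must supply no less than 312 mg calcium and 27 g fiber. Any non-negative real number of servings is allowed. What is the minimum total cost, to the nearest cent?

For a min-cost LP with two ≥-constraints, a basic feasible solution has at most two positive variables.
chickpeas only: max(312/84, 27/7) = 3.857 servings → $2.31.
banana only: max(312/9, 27/3) = 34.67 servings → $13.87.
strawberries only: max(312/25, 27/3) = 12.48 servings → $7.49.
chickpeas + banana with both tight: 3.667 servings and 0.4444 servings → $2.38.
chickpeas + strawberries with both tight: 3.39 servings and 1.091 servings → $2.69.
banana + strawberries: intersection lies outside the first quadrant.
Cheapest feasible corner: $2.31.

$2.31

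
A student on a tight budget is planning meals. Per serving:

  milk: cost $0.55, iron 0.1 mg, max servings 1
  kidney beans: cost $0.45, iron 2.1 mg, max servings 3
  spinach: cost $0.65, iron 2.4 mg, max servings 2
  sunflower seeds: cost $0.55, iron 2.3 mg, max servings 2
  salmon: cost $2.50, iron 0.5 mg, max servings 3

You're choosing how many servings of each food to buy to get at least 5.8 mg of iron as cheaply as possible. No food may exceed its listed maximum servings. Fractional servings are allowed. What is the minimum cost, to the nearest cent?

$1.24

Cost per mg of iron: kidney beans $0.2143, sunflower seeds $0.2391, spinach $0.2708, salmon $5.0000, milk $5.5000.
Take 2.762 servings of kidney beans: +5.8 mg iron for $1.24 (total $1.24, still need 0.0 mg).
Filling from the cheapest source first is optimal under one linear minimum: $1.24.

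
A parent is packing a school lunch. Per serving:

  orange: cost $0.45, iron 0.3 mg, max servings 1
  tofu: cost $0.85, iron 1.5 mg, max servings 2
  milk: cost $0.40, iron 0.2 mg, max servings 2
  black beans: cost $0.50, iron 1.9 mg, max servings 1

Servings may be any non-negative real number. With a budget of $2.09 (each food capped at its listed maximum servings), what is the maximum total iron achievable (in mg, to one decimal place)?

Iron per dollar: black beans 3.8, tofu 1.765, orange 0.6667, milk 0.5.
Take 1 serving of black beans: spends $0.50, +1.9 mg iron (running total 1.9 mg).
Take 1.871 servings of tofu: spends $1.59, +2.8 mg iron (running total 4.7 mg).
Greedy by best ratio exhausts the cost allowance optimally: 4.7 mg.

4.7 mg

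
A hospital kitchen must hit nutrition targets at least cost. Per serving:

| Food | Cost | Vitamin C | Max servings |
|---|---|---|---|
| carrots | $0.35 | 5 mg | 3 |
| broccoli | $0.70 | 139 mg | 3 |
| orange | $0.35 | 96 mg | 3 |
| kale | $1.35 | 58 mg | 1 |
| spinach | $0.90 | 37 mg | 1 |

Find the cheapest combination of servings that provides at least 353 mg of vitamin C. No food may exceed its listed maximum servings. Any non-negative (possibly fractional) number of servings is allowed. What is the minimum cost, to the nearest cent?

$1.38

Cost per mg of vitamin C: orange $0.0036, broccoli $0.0050, kale $0.0233, spinach $0.0243, carrots $0.0700.
Take 3 servings of orange: +288.0 mg vitamin C for $1.05 (total $1.05, still need 65.0 mg).
Take 0.4676 servings of broccoli: +65.0 mg vitamin C for $0.33 (total $1.38, still need 0.0 mg).
Greedy by cheapest-per-mg is optimal for a single linear constraint, so the minimum cost is $1.38.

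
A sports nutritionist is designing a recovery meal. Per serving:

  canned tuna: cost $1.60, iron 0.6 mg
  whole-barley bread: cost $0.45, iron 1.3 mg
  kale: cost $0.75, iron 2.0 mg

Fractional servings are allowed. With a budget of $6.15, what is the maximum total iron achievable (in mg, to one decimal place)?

17.8 mg

Iron per dollar: whole-barley bread 2.889, kale 2.667, canned tuna 0.375.
With no serving limits, spend the whole cost allowance on whole-barley bread: $6.15 / $0.45 × 1.3 mg = 17.8 mg.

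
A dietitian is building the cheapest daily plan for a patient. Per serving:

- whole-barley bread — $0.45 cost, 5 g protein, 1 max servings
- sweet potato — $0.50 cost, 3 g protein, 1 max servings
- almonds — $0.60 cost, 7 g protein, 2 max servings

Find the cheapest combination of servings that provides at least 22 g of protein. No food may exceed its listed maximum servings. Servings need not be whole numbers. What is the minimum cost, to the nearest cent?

Cost per g of protein: almonds $0.0857, whole-barley bread $0.0900, sweet potato $0.1667.
Take 2 servings of almonds: +14.0 g protein for $1.20 (total $1.20, still need 8.0 g).
Take 1 serving of whole-barley bread: +5.0 g protein for $0.45 (total $1.65, still need 3.0 g).
Take 1 serving of sweet potato: +3.0 g protein for $0.50 (total $2.15, still need 0.0 g).
Filling from the cheapest source first is optimal under one linear minimum: $2.15.

$2.15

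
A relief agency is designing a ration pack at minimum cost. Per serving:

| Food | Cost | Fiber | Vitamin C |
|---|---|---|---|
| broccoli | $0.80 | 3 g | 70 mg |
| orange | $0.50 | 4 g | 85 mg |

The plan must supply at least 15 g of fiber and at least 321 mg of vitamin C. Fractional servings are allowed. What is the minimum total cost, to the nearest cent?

$1.89

An LP optimum is at a vertex; with two nutrient constraints at most two foods are used. Check each candidate.
broccoli only: max(15/3, 321/70) = 5 servings → $4.00.
orange only: max(15/4, 321/85) = 3.776 servings → $1.89.
broccoli + orange with both tight: 0.36 servings and 3.48 servings → $2.03.
So the least-cost plan costs $1.89.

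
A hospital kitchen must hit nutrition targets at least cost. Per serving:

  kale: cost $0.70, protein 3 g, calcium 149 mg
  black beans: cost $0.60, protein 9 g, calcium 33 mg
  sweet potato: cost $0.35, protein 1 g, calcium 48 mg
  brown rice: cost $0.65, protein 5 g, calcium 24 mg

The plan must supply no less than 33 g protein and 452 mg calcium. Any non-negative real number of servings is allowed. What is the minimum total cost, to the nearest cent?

Two binding constraints pin down two serving amounts, so the optimal mix uses at most two foods. The candidates are each food alone (scaled to the tighter of protein/calcium) and each pair with both constraints tight.
kale only: max(33/3, 452/149) = 11 servings → $7.70.
black beans only: max(33/9, 452/33) = 13.7 servings → $8.22.
sweet potato only: max(33/1, 452/48) = 33 servings → $11.55.
brown rice only: max(33/5, 452/24) = 18.83 servings → $12.24.
kale + black beans with both tight: 2.399 servings and 2.867 servings → $3.40.
kale + sweet potato: the both-tight solution has a negative serving — not a feasible corner.
kale + brown rice with both tight: 2.181 servings and 5.291 servings → $4.97.
black beans + sweet potato with both tight: 2.837 servings and 7.466 servings → $4.32.
black beans + brown rice: the both-tight solution has a negative serving — not a feasible corner.
sweet potato + brown rice with both tight: 6.796 servings and 5.241 servings → $5.79.
The minimum over all feasible corners is $3.40.

$3.40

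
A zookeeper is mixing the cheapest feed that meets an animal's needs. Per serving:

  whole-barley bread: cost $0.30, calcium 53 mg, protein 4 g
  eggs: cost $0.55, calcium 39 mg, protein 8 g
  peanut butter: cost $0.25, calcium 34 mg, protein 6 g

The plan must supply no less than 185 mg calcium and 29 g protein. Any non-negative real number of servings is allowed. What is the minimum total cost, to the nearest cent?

For a min-cost LP with two ≥-constraints, a basic feasible solution has at most two positive variables.
whole-barley bread only: max(185/53, 29/4) = 7.25 servings → $2.17.
eggs only: max(185/39, 29/8) = 4.744 servings → $2.61.
peanut butter only: max(185/34, 29/6) = 5.441 servings → $1.36.
whole-barley bread + eggs with both tight: 1.302 servings and 2.974 servings → $2.03.
whole-barley bread + peanut butter with both tight: 0.6813 servings and 4.379 servings → $1.30.
eggs + peanut butter: intersection lies outside the first quadrant.
So the least-cost plan costs $1.30.

$1.30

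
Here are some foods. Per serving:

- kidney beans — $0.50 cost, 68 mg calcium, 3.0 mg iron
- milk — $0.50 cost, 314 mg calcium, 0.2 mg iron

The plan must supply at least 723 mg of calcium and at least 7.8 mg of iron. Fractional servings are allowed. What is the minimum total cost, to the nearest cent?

kidney beans only: max(723/68, 7.8/3.0) = 10.63 servings → $5.32.
milk only: max(723/314, 7.8/0.2) = 39 servings → $19.50.
kidney beans + milk with both tight: 2.482 servings and 1.765 servings → $2.12.
Cheapest feasible corner: $2.12.

$2.12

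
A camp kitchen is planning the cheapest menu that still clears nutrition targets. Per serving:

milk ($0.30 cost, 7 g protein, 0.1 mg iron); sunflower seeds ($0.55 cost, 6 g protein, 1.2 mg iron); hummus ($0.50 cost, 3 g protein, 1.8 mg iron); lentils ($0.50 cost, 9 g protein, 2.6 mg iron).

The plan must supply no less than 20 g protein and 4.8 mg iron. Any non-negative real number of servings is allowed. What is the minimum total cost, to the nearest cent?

For a min-cost LP with two ≥-constraints, a basic feasible solution has at most two positive variables.
milk only: max(20/7, 4.8/0.1) = 48 servings → $14.40.
sunflower seeds only: max(20/6, 4.8/1.2) = 4 servings → $2.20.
hummus only: max(20/3, 4.8/1.8) = 6.667 servings → $3.33.
lentils only: max(20/9, 4.8/2.6) = 2.222 servings → $1.11.
milk + sunflower seeds: the both-tight solution has a negative serving — not a feasible corner.
milk + hummus with both tight: 1.756 servings and 2.569 servings → $1.81.
milk + lentils with both tight: 0.5087 servings and 1.827 servings → $1.07.
sunflower seeds + hummus with both tight: 3 servings and 0.6667 servings → $1.98.
sunflower seeds + lentils with both tight: 1.833 servings and 1 serving → $1.51.
hummus + lentils: the both-tight solution has a negative serving — not a feasible corner.
So the least-cost plan costs $1.07.

$1.07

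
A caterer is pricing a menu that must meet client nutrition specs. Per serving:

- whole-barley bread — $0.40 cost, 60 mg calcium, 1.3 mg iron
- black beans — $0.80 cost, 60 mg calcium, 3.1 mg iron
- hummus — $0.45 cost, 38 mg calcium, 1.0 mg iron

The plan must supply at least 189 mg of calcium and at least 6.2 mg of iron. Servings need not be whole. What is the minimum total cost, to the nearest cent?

whole-barley bread only: max(189/60, 6.2/1.3) = 4.769 servings → $1.91.
black beans only: max(189/60, 6.2/3.1) = 3.15 servings → $2.52.
hummus only: max(189/38, 6.2/1.0) = 6.2 servings → $2.79.
whole-barley bread + black beans with both tight: 1.981 servings and 1.169 servings → $1.73.
whole-barley bread + hummus: the both-tight solution has a negative serving — not a feasible corner.
black beans + hummus with both tight: 0.8062 servings and 3.701 servings → $2.31.
So the least-cost plan costs $1.73.

$1.73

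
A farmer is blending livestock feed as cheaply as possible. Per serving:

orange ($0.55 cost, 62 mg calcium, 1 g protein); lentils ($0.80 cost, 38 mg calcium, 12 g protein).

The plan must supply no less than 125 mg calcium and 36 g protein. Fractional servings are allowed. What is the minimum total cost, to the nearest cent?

Minimising a linear cost over {calcium ≥ 125, protein ≥ 36, servings ≥ 0} — the optimum is at a vertex, using one or two foods.
orange only: max(125/62, 36/1) = 36 servings → $19.80.
lentils only: max(125/38, 36/12) = 3.289 servings → $2.63.
orange + lentils with both tight: 0.187 servings and 2.984 servings → $2.49.
The minimum over all feasible corners is $2.49.

$2.49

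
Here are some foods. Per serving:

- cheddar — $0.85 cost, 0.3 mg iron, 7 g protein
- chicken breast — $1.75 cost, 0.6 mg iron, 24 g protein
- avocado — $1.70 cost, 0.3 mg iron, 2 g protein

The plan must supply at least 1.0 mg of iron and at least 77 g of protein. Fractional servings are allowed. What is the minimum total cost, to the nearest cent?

For a min-cost LP with two ≥-constraints, a basic feasible solution has at most two positive variables.
cheddar only: max(1.0/0.3, 77/7) = 11 servings → $9.35.
chicken breast only: max(1.0/0.6, 77/24) = 3.208 servings → $5.61.
avocado only: max(1.0/0.3, 77/2) = 38.5 servings → $65.45.
cheddar + chicken breast: the both-tight solution has a negative serving — not a feasible corner.
cheddar + avocado with both targets exact would need a negative amount; discard.
chicken breast + avocado with both targets exact would need a negative amount; discard.
So the least-cost plan costs $5.61.

$5.61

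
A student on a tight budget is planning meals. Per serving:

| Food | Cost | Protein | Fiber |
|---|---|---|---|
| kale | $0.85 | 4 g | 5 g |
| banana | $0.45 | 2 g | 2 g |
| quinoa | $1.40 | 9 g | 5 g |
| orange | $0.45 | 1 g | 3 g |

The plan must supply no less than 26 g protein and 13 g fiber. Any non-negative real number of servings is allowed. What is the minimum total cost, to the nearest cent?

$4.04

At the optimum either one food covers both requirements or two foods hit both targets exactly; no other combination can be cheaper.
kale only: max(26/4, 13/5) = 6.5 servings → $5.53.
banana only: max(26/2, 13/2) = 13 servings → $5.85.
quinoa only: max(26/9, 13/5) = 2.889 servings → $4.04.
orange only: max(26/1, 13/3) = 26 servings → $11.70.
kale + banana: the both-tight solution has a negative serving — not a feasible corner.
kale + quinoa with both targets exact would need a negative amount; discard.
kale + orange: the both-tight solution has a negative serving — not a feasible corner.
banana + quinoa: intersection lies outside the first quadrant.
banana + orange: intersection lies outside the first quadrant.
quinoa + orange with both targets exact would need a negative amount; discard.
So the least-cost plan costs $4.04.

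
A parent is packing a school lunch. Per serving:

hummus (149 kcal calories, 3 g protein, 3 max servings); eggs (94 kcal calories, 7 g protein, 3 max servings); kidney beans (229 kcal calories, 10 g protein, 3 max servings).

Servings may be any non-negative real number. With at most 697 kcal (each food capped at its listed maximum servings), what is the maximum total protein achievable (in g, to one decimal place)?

39.1 g

Protein per kcal: eggs 0.07447, kidney beans 0.04367, hummus 0.02013.
Take 3 servings of eggs: uses 282 kcal, +21.0 g protein (running total 21.0 g).
Take 1.812 servings of kidney beans: uses 415 kcal, +18.1 g protein (running total 39.1 g).
Greedy by best ratio exhausts the calories allowance optimally: 39.1 g.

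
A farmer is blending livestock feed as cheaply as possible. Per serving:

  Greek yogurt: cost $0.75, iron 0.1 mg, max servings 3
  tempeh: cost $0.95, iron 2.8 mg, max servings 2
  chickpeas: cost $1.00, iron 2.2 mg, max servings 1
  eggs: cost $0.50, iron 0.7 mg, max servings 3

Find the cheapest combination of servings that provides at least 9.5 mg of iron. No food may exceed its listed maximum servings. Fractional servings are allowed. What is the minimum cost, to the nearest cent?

Cost per mg of iron: tempeh $0.3393, chickpeas $0.4545, eggs $0.7143, Greek yogurt $7.5000.
Take 2 servings of tempeh: +5.6 mg iron for $1.90 (total $1.90, still need 3.9 mg).
Take 1 serving of chickpeas: +2.2 mg iron for $1.00 (total $2.90, still need 1.7 mg).
Take 2.429 servings of eggs: +1.7 mg iron for $1.21 (total $4.11, still need 0.0 mg).
Greedy by cheapest-per-mg is optimal for a single linear constraint, so the minimum cost is $4.11.

$4.11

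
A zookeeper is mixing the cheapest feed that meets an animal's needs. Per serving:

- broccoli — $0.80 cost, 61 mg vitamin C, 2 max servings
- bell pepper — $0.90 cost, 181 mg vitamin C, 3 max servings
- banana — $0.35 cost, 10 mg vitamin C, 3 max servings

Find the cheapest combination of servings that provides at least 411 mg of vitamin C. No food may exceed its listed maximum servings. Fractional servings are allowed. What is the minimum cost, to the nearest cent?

$2.04

Cost per mg of vitamin C: bell pepper $0.0050, broccoli $0.0131, banana $0.0350.
Take 2.271 servings of bell pepper: +411.0 mg vitamin C for $2.04 (total $2.04, still need 0.0 mg).
Greedy by cheapest-per-mg is optimal for a single linear constraint, so the minimum cost is $2.04.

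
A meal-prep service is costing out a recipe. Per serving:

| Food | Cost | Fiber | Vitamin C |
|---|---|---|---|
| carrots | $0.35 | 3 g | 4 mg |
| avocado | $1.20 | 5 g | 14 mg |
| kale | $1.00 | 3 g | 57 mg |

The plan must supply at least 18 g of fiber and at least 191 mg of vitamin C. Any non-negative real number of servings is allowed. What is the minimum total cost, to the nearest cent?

At the optimum either one food covers both requirements or two foods hit both targets exactly; no other combination can be cheaper.
carrots only: max(18/3, 191/4) = 47.75 servings → $16.71.
avocado only: max(18/5, 191/14) = 13.64 servings → $16.37.
kale only: max(18/3, 191/57) = 6 servings → $6.00.
carrots + avocado with both targets exact would need a negative amount; discard.
carrots + kale with both tight: 2.849 servings and 3.151 servings → $4.15.
avocado + kale with both tight: 1.864 servings and 2.893 servings → $5.13.
Cheapest feasible corner: $4.15.

$4.15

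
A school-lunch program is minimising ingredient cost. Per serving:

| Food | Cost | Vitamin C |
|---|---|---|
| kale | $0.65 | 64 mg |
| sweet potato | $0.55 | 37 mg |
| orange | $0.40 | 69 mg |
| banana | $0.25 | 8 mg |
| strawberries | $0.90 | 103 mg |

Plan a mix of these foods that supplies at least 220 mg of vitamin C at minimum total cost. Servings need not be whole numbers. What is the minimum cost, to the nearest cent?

Cost per mg of vitamin C: orange $0.0058, strawberries $0.0087, kale $0.0102, sweet potato $0.0149, banana $0.0312.
With no serving limits, use only orange: 220 mg / 69 mg = 3.188 servings × $0.40 = $1.28.

$1.28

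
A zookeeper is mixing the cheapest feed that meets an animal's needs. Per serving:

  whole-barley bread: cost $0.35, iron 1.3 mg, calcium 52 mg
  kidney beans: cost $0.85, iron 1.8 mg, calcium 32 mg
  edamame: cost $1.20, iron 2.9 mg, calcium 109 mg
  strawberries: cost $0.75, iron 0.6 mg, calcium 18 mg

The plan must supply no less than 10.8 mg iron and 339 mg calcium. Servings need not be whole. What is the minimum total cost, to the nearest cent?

This is a tiny linear program; its minimum lies at a vertex of the feasible set. List the vertices and price them.
whole-barley bread only: max(10.8/1.3, 339/52) = 8.308 servings → $2.91.
kidney beans only: max(10.8/1.8, 339/32) = 10.59 servings → $9.00.
edamame only: max(10.8/2.9, 339/109) = 3.724 servings → $4.47.
strawberries only: max(10.8/0.6, 339/18) = 18.83 servings → $14.12.
whole-barley bread + kidney beans with both tight: 5.088 servings and 2.325 servings → $3.76.
whole-barley bread + edamame with both targets exact would need a negative amount; discard.
whole-barley bread + strawberries with both tight: 1.154 servings and 15.5 servings → $12.03.
kidney beans + edamame with both tight: 1.877 servings and 2.559 servings → $4.67.
kidney beans + strawberries: intersection lies outside the first quadrant.
edamame + strawberries with both tight: 0.6818 servings and 14.7 servings → $11.85.
The minimum over all feasible corners is $2.91.

$2.91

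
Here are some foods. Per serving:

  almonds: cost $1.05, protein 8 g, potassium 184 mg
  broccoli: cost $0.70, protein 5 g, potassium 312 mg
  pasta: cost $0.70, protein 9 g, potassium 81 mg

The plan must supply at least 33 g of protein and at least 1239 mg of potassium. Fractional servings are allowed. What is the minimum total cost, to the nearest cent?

$3.66

A basic optimal solution has at most two foods positive. Try each food alone and each pair with both targets met exactly.
almonds only: max(33/8, 1239/184) = 6.734 servings → $7.07.
broccoli only: max(33/5, 1239/312) = 6.6 servings → $4.62.
pasta only: max(33/9, 1239/81) = 15.3 servings → $10.71.
almonds + broccoli with both tight: 2.602 servings and 2.437 servings → $4.44.
almonds + pasta: intersection lies outside the first quadrant.
broccoli + pasta with both tight: 3.528 servings and 1.707 servings → $3.66.
So the least-cost plan costs $3.66.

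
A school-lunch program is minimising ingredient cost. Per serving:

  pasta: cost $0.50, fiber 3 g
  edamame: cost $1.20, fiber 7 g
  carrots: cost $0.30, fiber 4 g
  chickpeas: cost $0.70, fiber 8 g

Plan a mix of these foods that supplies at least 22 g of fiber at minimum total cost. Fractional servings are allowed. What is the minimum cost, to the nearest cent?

$1.65

Cost per g of fiber: carrots $0.0750, chickpeas $0.0875, pasta $0.1667, edamame $0.1714.
With no serving limits, use only carrots: 22 g / 4 g = 5.5 servings × $0.30 = $1.65.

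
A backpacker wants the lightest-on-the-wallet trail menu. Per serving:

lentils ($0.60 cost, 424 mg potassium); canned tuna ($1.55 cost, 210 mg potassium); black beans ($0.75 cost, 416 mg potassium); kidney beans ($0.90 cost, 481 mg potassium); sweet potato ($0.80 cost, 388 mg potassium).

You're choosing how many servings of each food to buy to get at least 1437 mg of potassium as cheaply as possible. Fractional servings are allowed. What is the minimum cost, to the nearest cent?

Cost per mg of potassium: lentils $0.0014, black beans $0.0018, kidney beans $0.0019, sweet potato $0.0021, canned tuna $0.0074.
With no serving limits, use only lentils: 1437 mg / 424 mg = 3.389 servings × $0.60 = $2.03.

$2.03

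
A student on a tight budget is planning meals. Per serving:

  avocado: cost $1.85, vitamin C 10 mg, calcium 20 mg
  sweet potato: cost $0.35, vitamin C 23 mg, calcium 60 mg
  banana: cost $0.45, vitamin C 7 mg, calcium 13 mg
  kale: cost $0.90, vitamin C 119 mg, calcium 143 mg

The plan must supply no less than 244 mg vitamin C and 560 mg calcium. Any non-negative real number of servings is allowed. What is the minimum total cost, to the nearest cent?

$3.30

The cheapest plan sits at a corner of the feasible region — with two constraints it uses at most two foods.
avocado only: max(244/10, 560/20) = 28 servings → $51.80.
sweet potato only: max(244/23, 560/60) = 10.61 servings → $3.71.
banana only: max(244/7, 560/13) = 43.08 servings → $19.38.
kale only: max(244/119, 560/143) = 3.916 servings → $3.52.
avocado + sweet potato with both tight: 12.57 servings and 5.143 servings → $25.06.
avocado + banana with both targets exact would need a negative amount; discard.
avocado + kale with both targets exact would need a negative amount; discard.
sweet potato + banana with both tight: 6.182 servings and 14.55 servings → $8.71.
sweet potato + kale with both tight: 8.244 servings and 0.457 servings → $3.30.
banana + kale: the both-tight solution has a negative serving — not a feasible corner.
So the least-cost plan costs $3.30.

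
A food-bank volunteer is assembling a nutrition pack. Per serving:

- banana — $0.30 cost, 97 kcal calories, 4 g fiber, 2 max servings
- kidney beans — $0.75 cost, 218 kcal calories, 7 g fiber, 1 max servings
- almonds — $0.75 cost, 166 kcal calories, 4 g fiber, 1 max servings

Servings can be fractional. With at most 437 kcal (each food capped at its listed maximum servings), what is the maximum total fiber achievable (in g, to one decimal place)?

Fiber per kcal: banana 0.04124, kidney beans 0.03211, almonds 0.0241.
Take 2 servings of banana: uses 194 kcal, +8.0 g fiber (running total 8.0 g).
Take 1 serving of kidney beans: uses 218 kcal, +7.0 g fiber (running total 15.0 g).
Take 0.1506 servings of almonds: uses 25 kcal, +0.6 g fiber (running total 15.6 g).
Greedy by best ratio exhausts the calories allowance optimally: 15.6 g.

15.6 g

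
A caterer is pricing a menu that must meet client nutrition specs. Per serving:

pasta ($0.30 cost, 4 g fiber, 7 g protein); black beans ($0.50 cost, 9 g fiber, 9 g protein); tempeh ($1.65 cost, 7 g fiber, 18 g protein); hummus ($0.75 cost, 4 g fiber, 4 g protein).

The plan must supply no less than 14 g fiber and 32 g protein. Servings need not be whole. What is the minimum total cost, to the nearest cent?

At the optimum either one food covers both requirements or two foods hit both targets exactly; no other combination can be cheaper.
pasta only: max(14/4, 32/7) = 4.571 servings → $1.37.
black beans only: max(14/9, 32/9) = 3.556 servings → $1.78.
tempeh only: max(14/7, 32/18) = 2 servings → $3.30.
hummus only: max(14/4, 32/4) = 8 servings → $6.00.
pasta + black beans with both targets exact would need a negative amount; discard.
pasta + tempeh with both tight: 1.217 servings and 1.304 servings → $2.52.
pasta + hummus with both targets exact would need a negative amount; discard.
black beans + tempeh with both tight: 0.2828 servings and 1.636 servings → $2.84.
black beans + hummus (both tight): parallel constraints — no distinct corner.
tempeh + hummus with both tight: 1.636 servings and 0.6364 servings → $3.18.
The minimum over all feasible corners is $1.37.

$1.37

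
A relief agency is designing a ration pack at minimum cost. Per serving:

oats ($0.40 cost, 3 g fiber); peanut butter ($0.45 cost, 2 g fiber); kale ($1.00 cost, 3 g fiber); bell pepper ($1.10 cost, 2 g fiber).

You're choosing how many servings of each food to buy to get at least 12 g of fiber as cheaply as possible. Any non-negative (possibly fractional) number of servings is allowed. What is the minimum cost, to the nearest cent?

$1.60

Cost per g of fiber: oats $0.1333, peanut butter $0.2250, kale $0.3333, bell pepper $0.5500.
With no serving limits, use only oats: 12 g / 3 g = 4 servings × $0.40 = $1.60.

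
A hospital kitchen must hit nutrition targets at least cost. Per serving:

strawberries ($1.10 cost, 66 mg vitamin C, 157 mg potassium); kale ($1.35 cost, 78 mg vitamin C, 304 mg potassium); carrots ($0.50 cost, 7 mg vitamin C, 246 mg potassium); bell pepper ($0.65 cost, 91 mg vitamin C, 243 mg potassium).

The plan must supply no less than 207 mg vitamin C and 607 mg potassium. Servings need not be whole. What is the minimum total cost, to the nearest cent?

$1.59

An LP optimum is at a vertex; with two nutrient constraints at most two foods are used. Check each candidate.
strawberries only: max(207/66, 607/157) = 3.866 servings → $4.25.
kale only: max(207/78, 607/304) = 2.654 servings → $3.58.
carrots only: max(207/7, 607/246) = 29.57 servings → $14.79.
bell pepper only: max(207/91, 607/243) = 2.498 servings → $1.62.
strawberries + kale with both tight: 1.993 servings and 0.9674 servings → $3.50.
strawberries + carrots with both tight: 3.083 servings and 0.4996 servings → $3.64.
strawberries + bell pepper: intersection lies outside the first quadrant.
kale + carrots: intersection lies outside the first quadrant.
kale + bell pepper with both tight: 0.5667 servings and 1.789 servings → $1.93.
carrots + bell pepper with both tight: 0.2386 servings and 2.256 servings → $1.59.
The minimum over all feasible corners is $1.59.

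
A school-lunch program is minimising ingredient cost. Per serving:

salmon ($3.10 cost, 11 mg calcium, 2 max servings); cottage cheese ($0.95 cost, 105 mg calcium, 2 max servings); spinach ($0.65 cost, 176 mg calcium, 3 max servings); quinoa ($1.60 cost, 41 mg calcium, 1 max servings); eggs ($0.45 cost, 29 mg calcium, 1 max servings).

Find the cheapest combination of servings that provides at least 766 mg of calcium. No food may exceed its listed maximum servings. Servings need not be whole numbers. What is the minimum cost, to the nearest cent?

Cost per mg of calcium: spinach $0.0037, cottage cheese $0.0090, eggs $0.0155, quinoa $0.0390, salmon $0.2818.
Take 3 servings of spinach: +528.0 mg calcium for $1.95 (total $1.95, still need 238.0 mg).
Take 2 servings of cottage cheese: +210.0 mg calcium for $1.90 (total $3.85, still need 28.0 mg).
Take 0.9655 servings of eggs: +28.0 mg calcium for $0.43 (total $4.28, still need 0.0 mg).
Filling from the cheapest source first is optimal under one linear minimum: $4.28.

$4.28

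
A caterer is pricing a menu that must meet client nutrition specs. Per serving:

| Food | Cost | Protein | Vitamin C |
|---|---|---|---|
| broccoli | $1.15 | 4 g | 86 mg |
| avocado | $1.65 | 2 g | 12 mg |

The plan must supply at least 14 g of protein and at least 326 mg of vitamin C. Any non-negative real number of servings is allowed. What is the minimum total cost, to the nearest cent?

At the optimum either one food covers both requirements or two foods hit both targets exactly; no other combination can be cheaper.
broccoli only: max(14/4, 326/86) = 3.791 servings → $4.36.
avocado only: max(14/2, 326/12) = 27.17 servings → $44.83.
broccoli + avocado: intersection lies outside the first quadrant.
So the least-cost plan costs $4.36.

$4.36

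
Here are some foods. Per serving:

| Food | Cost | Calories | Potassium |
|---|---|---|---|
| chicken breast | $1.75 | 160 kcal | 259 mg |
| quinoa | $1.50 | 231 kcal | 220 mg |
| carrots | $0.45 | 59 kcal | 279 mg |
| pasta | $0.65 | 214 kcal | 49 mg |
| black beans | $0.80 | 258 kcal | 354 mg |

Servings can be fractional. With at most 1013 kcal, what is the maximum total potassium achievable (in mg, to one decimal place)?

Potassium per kcal: carrots 4.729, chicken breast 1.619, black beans 1.372, quinoa 0.9524, pasta 0.229.
With no serving limits, spend the whole calories allowance on carrots: 1013 kcal / 59 kcal × 279 mg = 4790.3 mg.

4790.3 mg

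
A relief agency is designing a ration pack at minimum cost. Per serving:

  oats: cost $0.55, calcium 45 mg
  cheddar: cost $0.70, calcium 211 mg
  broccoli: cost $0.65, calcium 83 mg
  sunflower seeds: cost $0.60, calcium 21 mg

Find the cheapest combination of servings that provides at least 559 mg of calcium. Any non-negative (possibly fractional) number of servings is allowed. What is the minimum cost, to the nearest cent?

$1.85

Cost per mg of calcium: cheddar $0.0033, broccoli $0.0078, oats $0.0122, sunflower seeds $0.0286.
With no serving limits, use only cheddar: 559 mg / 211 mg = 2.649 servings × $0.70 = $1.85.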